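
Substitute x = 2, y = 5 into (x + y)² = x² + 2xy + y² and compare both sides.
LHS = (2 + 5)² = 49
RHS = 2² + 2·2·5 + 5² = 49

LHS = RHS: the two sides agree.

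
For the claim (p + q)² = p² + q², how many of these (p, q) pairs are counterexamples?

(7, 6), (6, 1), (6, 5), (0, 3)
Testing each pair:
(7, 6): LHS = 169, RHS = 85 → counterexample
(6, 1): LHS = 49, RHS = 37 → counterexample
(6, 5): LHS = 121, RHS = 61 → counterexample
(0, 3): LHS = 9, RHS = 9 → satisfies claim

That makes 3 counterexamples.

Answer: 3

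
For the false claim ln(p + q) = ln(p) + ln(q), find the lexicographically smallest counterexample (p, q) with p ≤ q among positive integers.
(p, q) = (1, 1)

Substituting (1, 1) into the claim:
LHS = ln(1 + 1) = ln(2) ≈ 0.6931
RHS = ln(1) + ln(1) = 0

Since LHS ≠ RHS, this pair disproves the claim, and no lexicographically smaller pair (p ≤ q, positive integers) does.

For instance (2, 5) is also a counterexample (LHS = ln(7) ≈ 1.946, RHS = ln(2) + ln(5) ≈ 2.303), but it's lexicographically larger.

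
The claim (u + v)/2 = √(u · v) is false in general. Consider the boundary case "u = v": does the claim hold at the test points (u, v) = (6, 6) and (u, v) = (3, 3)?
Yes, holds at both test points

At (6, 6): LHS = 6, RHS = 6 → equal
At (3, 3): LHS = 3, RHS = 3 → equal

So the claim does hold at both of these boundary points, even though it is not an identity.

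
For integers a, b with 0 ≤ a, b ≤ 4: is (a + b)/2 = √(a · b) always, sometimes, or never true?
It holds at (a, b) = (0, 0) (both sides equal 0), but fails at (a, b) = (3, 0) (LHS = 3/2, RHS = 0).

Answer: Sometimes true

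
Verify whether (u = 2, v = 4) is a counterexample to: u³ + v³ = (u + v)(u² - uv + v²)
Substituting u = 2, v = 4:
LHS = 2³ + 4³ = 72
RHS = (2 + 4)(2² - 2·4 + 4²) = 72

The sides agree, so this pair does not disprove the claim.

Answer: No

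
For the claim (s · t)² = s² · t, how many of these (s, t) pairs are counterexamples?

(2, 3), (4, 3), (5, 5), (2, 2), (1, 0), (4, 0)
4

Testing each pair:
(2, 3): LHS = 36, RHS = 12 → counterexample
(4, 3): LHS = 144, RHS = 48 → counterexample
(5, 5): LHS = 625, RHS = 125 → counterexample
(2, 2): LHS = 16, RHS = 8 → counterexample
(1, 0): LHS = 0, RHS = 0 → satisfies claim
(4, 0): LHS = 0, RHS = 0 → satisfies claim

That makes 4 counterexamples.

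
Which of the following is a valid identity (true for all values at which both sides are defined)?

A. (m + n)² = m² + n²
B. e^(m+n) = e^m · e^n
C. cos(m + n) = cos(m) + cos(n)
A: fails at (3, 5) — LHS = 64, RHS = 34.
B: holds — e.g. at (2, 7), both sides equal e^9 ≈ 8103.
C: fails at (2, 5) — LHS = cos(7) ≈ 0.7539, RHS = cos(2) + cos(5) ≈ -0.1325.

Answer: B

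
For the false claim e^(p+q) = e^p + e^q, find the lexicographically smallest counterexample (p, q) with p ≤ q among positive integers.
(p, q) = (1, 1)

Substituting (1, 1) into the claim:
LHS = e^(1+1) = e^2 ≈ 7.389
RHS = e^1 + e^1 = 2·e ≈ 5.437

Since LHS ≠ RHS, this pair disproves the claim, and no lexicographically smaller pair (p ≤ q, positive integers) does.

For instance (3, 3) is also a counterexample (LHS = e^6 ≈ 403.4, RHS = 2·e^3 ≈ 40.17), but it's lexicographically larger.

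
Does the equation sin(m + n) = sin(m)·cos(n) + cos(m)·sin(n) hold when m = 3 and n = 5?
Holds

Substituting m = 3, n = 5:

LHS = sin(3 + 5) = sin(8) ≈ 0.9894
RHS = sin(3)·cos(5) + cos(3)·sin(5) = sin(3)·cos(5) + sin(5)·cos(3) ≈ 0.9894

LHS = RHS, so the equation holds at this point.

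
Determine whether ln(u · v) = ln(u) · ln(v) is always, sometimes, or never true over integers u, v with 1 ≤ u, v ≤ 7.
It holds at (u, v) = (1, 1) (both sides equal 0), but fails at (u, v) = (6, 7) (LHS = ln(42) ≈ 3.738, RHS = ln(6)·ln(7) ≈ 3.487).

Answer: Sometimes true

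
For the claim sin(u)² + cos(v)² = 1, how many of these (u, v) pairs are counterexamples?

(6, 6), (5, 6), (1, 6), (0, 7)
3

Testing each pair:
(6, 6): LHS = sin(6)² + cos(6)² = 1, RHS = 1 → satisfies claim
(5, 6): LHS = sin(5)² + cos(6)² ≈ 1.841, RHS = 1 → counterexample
(1, 6): LHS = sin(1)² + cos(6)² ≈ 1.63, RHS = 1 → counterexample
(0, 7): LHS = cos(7)² ≈ 0.5684, RHS = 1 → counterexample

That makes 3 counterexamples.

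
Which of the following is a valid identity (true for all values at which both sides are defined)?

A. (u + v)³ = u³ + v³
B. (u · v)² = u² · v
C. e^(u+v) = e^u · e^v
A: fails at (1, 1) — LHS = 8, RHS = 2.
B: fails at (5, 5) — LHS = 625, RHS = 125.
C: holds — e.g. at (3, 7), both sides equal e^10 ≈ 22026.5.

Answer: C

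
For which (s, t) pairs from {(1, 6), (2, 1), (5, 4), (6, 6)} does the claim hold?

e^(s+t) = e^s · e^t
All pairs

Testing each pair:
(1, 6): LHS = e^7 ≈ 1097, RHS = e^7 ≈ 1097 → holds
(2, 1): LHS = e^3 ≈ 20.09, RHS = e^3 ≈ 20.09 → holds
(5, 4): LHS = e^9 ≈ 8103, RHS = e^9 ≈ 8103 → holds
(6, 6): LHS = e^12 ≈ 162754.8, RHS = e^12 ≈ 162754.8 → holds

Every pair satisfies the claim.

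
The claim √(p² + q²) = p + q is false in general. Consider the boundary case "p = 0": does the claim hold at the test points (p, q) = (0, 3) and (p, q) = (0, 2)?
Yes, holds at both test points

At (0, 3): LHS = 3, RHS = 3 → equal
At (0, 2): LHS = 2, RHS = 2 → equal

So the claim does hold at both of these boundary points, even though it is not an identity.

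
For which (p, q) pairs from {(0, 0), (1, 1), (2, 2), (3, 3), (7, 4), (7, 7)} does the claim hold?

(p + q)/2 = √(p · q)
Testing each pair:
(0, 0): LHS = 0, RHS = 0 → holds
(1, 1): LHS = 1, RHS = 1 → holds
(2, 2): LHS = 2, RHS = 2 → holds
(3, 3): LHS = 3, RHS = 3 → holds
(7, 4): LHS = 11/2, RHS = 2·√(7) ≈ 5.292 → fails
(7, 7): LHS = 7, RHS = 7 → holds

5 of 6 pairs satisfy the claim.

Answer: (0, 0), (1, 1), (2, 2), (3, 3), (7, 7)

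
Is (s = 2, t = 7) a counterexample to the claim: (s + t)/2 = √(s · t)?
Yes

Substituting s = 2, t = 7:
LHS = (2 + 7)/2 = 9/2
RHS = √(2 · 7) = √(14) ≈ 3.742

Since LHS ≠ RHS, this pair disproves the claim.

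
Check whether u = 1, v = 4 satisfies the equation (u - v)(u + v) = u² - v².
Holds

Substituting u = 1, v = 4:

LHS = (1 - 4)(1 + 4) = -15
RHS = 1² - 4² = -15

LHS = RHS, so the equation holds at this point.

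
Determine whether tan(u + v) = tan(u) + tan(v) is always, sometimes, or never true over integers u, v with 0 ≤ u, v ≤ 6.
Sometimes true

It holds at (u, v) = (4, 0) (both sides equal tan(4) ≈ 1.158), but fails at (u, v) = (1, 5) (LHS = tan(6) ≈ -0.291, RHS = tan(5) + tan(1) ≈ -1.823).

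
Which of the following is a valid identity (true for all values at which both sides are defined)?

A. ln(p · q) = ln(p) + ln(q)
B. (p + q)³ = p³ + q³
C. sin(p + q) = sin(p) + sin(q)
A

A: holds — e.g. at (1, 1), both sides equal 0.
B: fails at (3, 7) — LHS = 1000, RHS = 370.
C: fails at (2, 2) — LHS = sin(4) ≈ -0.7568, RHS = 2·sin(2) ≈ 1.819.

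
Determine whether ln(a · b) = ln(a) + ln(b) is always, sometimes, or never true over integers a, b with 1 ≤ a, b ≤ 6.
Always true

The identity holds for every pair in the range. For instance at (a, b) = (4, 4): both sides equal ln(16) ≈ 2.773.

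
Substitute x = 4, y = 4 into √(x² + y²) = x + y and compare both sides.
LHS = √(4² + 4²) = 4·√(2) ≈ 5.657
RHS = 4 + 4 = 8

LHS ≠ RHS (they differ by about 2.343), so the equation does not hold here.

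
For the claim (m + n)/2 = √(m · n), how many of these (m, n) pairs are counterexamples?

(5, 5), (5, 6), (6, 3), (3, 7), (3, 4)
Testing each pair:
(5, 5): LHS = 5, RHS = 5 → satisfies claim
(5, 6): LHS = 11/2, RHS = √(30) ≈ 5.477 → counterexample
(6, 3): LHS = 9/2, RHS = 3·√(2) ≈ 4.243 → counterexample
(3, 7): LHS = 5, RHS = √(21) ≈ 4.583 → counterexample
(3, 4): LHS = 7/2, RHS = 2·√(3) ≈ 3.464 → counterexample

That makes 4 counterexamples.

Answer: 4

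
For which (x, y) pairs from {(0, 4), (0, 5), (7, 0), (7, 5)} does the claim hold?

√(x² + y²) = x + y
Testing each pair:
(0, 4): LHS = 4, RHS = 4 → holds
(0, 5): LHS = 5, RHS = 5 → holds
(7, 0): LHS = 7, RHS = 7 → holds
(7, 5): LHS = √(74) ≈ 8.602, RHS = 12 → fails

3 of 4 pairs satisfy the claim.

Answer: (0, 4), (0, 5), (7, 0)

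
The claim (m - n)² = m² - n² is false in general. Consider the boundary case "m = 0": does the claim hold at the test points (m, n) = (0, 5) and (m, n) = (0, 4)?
At (0, 5): LHS = 25 ≠ RHS = -25
At (0, 4): LHS = 16 ≠ RHS = -16

Answer: No, fails at both test points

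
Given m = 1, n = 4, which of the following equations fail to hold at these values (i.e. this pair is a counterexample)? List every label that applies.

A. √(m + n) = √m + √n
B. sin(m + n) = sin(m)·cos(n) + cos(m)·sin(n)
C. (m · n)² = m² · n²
Evaluating each claim at the given values:
A. LHS = √(5) ≈ 2.236, RHS = 3 → fails here (LHS ≠ RHS)
B. LHS = sin(5) ≈ -0.9589, RHS = sin(1)·cos(4) + sin(4)·cos(1) ≈ -0.9589 → holds here (LHS = RHS)
C. LHS = 16, RHS = 16 → holds here (LHS = RHS)

Answer: A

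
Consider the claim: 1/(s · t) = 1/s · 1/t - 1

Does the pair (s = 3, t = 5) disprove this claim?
Yes

Substituting s = 3, t = 5:
LHS = 1/(3 · 5) = 1/15
RHS = 1/3 · 1/5 - 1 = -14/15

Since LHS ≠ RHS, this pair disproves the claim.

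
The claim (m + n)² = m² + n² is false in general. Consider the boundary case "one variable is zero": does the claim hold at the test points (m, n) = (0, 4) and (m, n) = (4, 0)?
At (0, 4): LHS = 16, RHS = 16 → equal
At (4, 0): LHS = 16, RHS = 16 → equal

So the claim does hold at both of these boundary points, even though it is not an identity.

Answer: Yes, holds at both test points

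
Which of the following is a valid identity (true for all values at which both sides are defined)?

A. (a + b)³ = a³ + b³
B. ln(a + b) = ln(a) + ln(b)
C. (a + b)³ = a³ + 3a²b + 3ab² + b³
C

A: fails at (2, 3) — LHS = 125, RHS = 35.
B: fails at (2, 4) — LHS = ln(6) ≈ 1.792, RHS = ln(2) + ln(4) ≈ 2.079.
C: holds — e.g. at (2, 3), both sides equal 125.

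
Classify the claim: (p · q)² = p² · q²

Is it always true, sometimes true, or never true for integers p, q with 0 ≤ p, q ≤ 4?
Always true

The identity holds for every pair in the range. For instance at (p, q) = (2, 1): both sides equal 4.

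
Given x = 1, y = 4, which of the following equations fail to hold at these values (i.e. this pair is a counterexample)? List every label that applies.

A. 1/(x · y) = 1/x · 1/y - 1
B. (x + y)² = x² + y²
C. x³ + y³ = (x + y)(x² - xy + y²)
Evaluating each claim at the given values:
A. LHS = 1/4, RHS = -3/4 → fails here (LHS ≠ RHS)
B. LHS = 25, RHS = 17 → fails here (LHS ≠ RHS)
C. LHS = 65, RHS = 65 → holds here (LHS = RHS)

Answer: A, B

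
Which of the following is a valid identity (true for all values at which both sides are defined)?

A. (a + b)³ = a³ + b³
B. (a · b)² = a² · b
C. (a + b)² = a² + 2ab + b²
A: fails at (4, 6) — LHS = 1000, RHS = 280.
B: fails at (5, 8) — LHS = 1600, RHS = 200.
C: holds — e.g. at (4, 6), both sides equal 100.

Answer: C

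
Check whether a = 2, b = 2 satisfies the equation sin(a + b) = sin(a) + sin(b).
Substituting a = 2, b = 2:

LHS = sin(2 + 2) = sin(4) ≈ -0.7568
RHS = sin(2) + sin(2) = 2·sin(2) ≈ 1.819

LHS ≠ RHS, so the equation does not hold at this point.

Answer: Fails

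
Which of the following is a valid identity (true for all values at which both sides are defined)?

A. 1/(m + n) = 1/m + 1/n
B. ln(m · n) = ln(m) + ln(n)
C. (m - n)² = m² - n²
A: fails at (3, 5) — LHS = 1/8, RHS = 8/15.
B: holds — e.g. at (1, 5), both sides equal ln(5) ≈ 1.609.
C: fails at (1, 3) — LHS = 4, RHS = -8.

Answer: B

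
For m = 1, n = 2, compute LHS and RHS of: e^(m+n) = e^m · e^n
LHS = e^(1+2) = e^3 ≈ 20.09
RHS = e^1 · e^2 = e^3 ≈ 20.09

LHS = RHS: the two sides agree.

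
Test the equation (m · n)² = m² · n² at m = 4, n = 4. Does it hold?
Substituting m = 4, n = 4:

LHS = (4 · 4)² = 256
RHS = 4² · 4² = 256

LHS = RHS, so the equation holds at this point.

Answer: Holds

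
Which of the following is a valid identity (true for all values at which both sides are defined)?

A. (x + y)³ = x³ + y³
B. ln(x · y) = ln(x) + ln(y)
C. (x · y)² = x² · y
B

A: fails at (3, 5) — LHS = 512, RHS = 152.
B: holds — e.g. at (4, 5), both sides equal ln(20) ≈ 2.996.
C: fails at (2, 4) — LHS = 64, RHS = 16.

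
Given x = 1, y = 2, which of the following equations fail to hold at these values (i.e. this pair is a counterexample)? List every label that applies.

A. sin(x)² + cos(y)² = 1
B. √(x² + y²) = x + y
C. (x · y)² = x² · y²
A, B

Evaluating each claim at the given values:
A. LHS = cos(2)² + sin(1)² ≈ 0.8813, RHS = 1 → fails here (LHS ≠ RHS)
B. LHS = √(5) ≈ 2.236, RHS = 3 → fails here (LHS ≠ RHS)
C. LHS = 4, RHS = 4 → holds here (LHS = RHS)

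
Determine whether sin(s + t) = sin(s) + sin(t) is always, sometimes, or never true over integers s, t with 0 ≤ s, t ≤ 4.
It holds at (s, t) = (3, 0) (both sides equal sin(3) ≈ 0.1411), but fails at (s, t) = (1, 3) (LHS = sin(4) ≈ -0.7568, RHS = sin(3) + sin(1) ≈ 0.9826).

Answer: Sometimes true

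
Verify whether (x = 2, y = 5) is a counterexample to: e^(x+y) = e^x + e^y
Substituting x = 2, y = 5:
LHS = e^(2+5) = e^7 ≈ 1097
RHS = e^2 + e^5 ≈ 155.8

Since LHS ≠ RHS, this pair disproves the claim.

Answer: Yes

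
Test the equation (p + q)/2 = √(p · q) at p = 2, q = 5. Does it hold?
Substituting p = 2, q = 5:

LHS = (2 + 5)/2 = 7/2
RHS = √(2 · 5) = √(10) ≈ 3.162

LHS ≠ RHS, so the equation does not hold at this point.

Answer: Fails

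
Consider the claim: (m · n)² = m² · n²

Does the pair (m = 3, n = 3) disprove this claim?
No

Substituting m = 3, n = 3:
LHS = (3 · 3)² = 81
RHS = 3² · 3² = 81

The sides agree, so this pair does not disprove the claim.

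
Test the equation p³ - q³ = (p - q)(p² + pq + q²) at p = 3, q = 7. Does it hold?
Holds

Substituting p = 3, q = 7:

LHS = 3³ - 7³ = -316
RHS = (3 - 7)(3² + 3·7 + 7²) = -316

LHS = RHS, so the equation holds at this point.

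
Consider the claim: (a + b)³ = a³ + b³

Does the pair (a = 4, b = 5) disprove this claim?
Yes

Substituting a = 4, b = 5:
LHS = (4 + 5)³ = 729
RHS = 4³ + 5³ = 189

Since LHS ≠ RHS, this pair disproves the claim.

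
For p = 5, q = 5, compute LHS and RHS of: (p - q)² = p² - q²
LHS = (5 - 5)² = 0
RHS = 5² - 5² = 0

LHS = RHS: the two sides agree.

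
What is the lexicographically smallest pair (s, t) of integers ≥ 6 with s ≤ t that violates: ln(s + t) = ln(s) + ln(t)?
(s, t) = (6, 6)

Substituting (6, 6) into the claim:
LHS = ln(6 + 6) = ln(12) ≈ 2.485
RHS = ln(6) + ln(6) = 2·ln(6) ≈ 3.584

Since LHS ≠ RHS, this pair disproves the claim, and no lexicographically smaller pair (s ≤ t, integers ≥ 6) does.

For instance (7, 12) is also a counterexample (LHS = ln(19) ≈ 2.944, RHS = ln(7) + ln(12) ≈ 4.431), but it's lexicographically larger.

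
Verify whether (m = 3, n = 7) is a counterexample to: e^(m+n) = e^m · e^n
Substituting m = 3, n = 7:
LHS = e^(3+7) = e^10 ≈ 22026.5
RHS = e^3 · e^7 = e^10 ≈ 22026.5

The sides agree, so this pair does not disprove the claim.

Answer: No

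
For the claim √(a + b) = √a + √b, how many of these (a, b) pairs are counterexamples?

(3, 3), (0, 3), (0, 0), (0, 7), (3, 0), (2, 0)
Testing each pair:
(3, 3): LHS = √(6) ≈ 2.449, RHS = 2·√(3) ≈ 3.464 → counterexample
(0, 3): LHS = √(3) ≈ 1.732, RHS = √(3) ≈ 1.732 → satisfies claim
(0, 0): LHS = 0, RHS = 0 → satisfies claim
(0, 7): LHS = √(7) ≈ 2.646, RHS = √(7) ≈ 2.646 → satisfies claim
(3, 0): LHS = √(3) ≈ 1.732, RHS = √(3) ≈ 1.732 → satisfies claim
(2, 0): LHS = √(2) ≈ 1.414, RHS = √(2) ≈ 1.414 → satisfies claim

That makes 1 counterexample.

Answer: 1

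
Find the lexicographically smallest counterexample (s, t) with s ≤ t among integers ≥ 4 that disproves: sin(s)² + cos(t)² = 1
(s, t) = (4, 5)

At (4, 4): both sides equal 1, so it holds there.

Substituting (4, 5) into the claim:
LHS = sin(4)² + cos(5)² ≈ 0.6532
RHS = 1

Since LHS ≠ RHS, this pair disproves the claim, and no lexicographically smaller pair (s ≤ t, integers ≥ 4) does.

For instance (6, 10) is also a counterexample (LHS = sin(6)² + cos(10)² ≈ 0.7821, RHS = 1), but it's lexicographically larger.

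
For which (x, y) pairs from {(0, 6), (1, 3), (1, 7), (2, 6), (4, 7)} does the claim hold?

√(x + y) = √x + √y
Testing each pair:
(0, 6): LHS = √(6) ≈ 2.449, RHS = √(6) ≈ 2.449 → holds
(1, 3): LHS = 2, RHS = 1 + √(3) ≈ 2.732 → fails
(1, 7): LHS = 2·√(2) ≈ 2.828, RHS = 1 + √(7) ≈ 3.646 → fails
(2, 6): LHS = 2·√(2) ≈ 2.828, RHS = √(2) + √(6) ≈ 3.864 → fails
(4, 7): LHS = √(11) ≈ 3.317, RHS = 2 + √(7) ≈ 4.646 → fails

1 of 5 pairs satisfies the claim.

Answer: (0, 6)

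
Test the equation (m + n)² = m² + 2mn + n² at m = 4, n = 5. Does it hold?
Substituting m = 4, n = 5:

LHS = (4 + 5)² = 81
RHS = 4² + 2·4·5 + 5² = 81

LHS = RHS, so the equation holds at this point.

Answer: Holds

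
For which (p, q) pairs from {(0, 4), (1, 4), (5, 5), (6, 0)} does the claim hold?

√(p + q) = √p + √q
Testing each pair:
(0, 4): LHS = 2, RHS = 2 → holds
(1, 4): LHS = √(5) ≈ 2.236, RHS = 3 → fails
(5, 5): LHS = √(10) ≈ 3.162, RHS = 2·√(5) ≈ 4.472 → fails
(6, 0): LHS = √(6) ≈ 2.449, RHS = √(6) ≈ 2.449 → holds

2 of 4 pairs satisfy the claim.

Answer: (0, 4), (6, 0)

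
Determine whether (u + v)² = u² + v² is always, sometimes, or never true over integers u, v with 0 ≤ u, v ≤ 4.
Sometimes true

It holds at (u, v) = (1, 0) (both sides equal 1), but fails at (u, v) = (1, 1) (LHS = 4, RHS = 2).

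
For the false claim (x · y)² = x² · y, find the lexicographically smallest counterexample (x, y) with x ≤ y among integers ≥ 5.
(x, y) = (5, 5)

Substituting (5, 5) into the claim:
LHS = (5 · 5)² = 625
RHS = 5² · 5 = 125

Since LHS ≠ RHS, this pair disproves the claim, and no lexicographically smaller pair (x ≤ y, integers ≥ 5) does.

For instance (6, 9) is also a counterexample (LHS = 2916, RHS = 324), but it's lexicographically larger.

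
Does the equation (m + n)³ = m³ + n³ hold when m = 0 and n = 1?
Holds

Substituting m = 0, n = 1:

LHS = (0 + 1)³ = 1
RHS = 0³ + 1³ = 1

LHS = RHS, so the equation holds at this point.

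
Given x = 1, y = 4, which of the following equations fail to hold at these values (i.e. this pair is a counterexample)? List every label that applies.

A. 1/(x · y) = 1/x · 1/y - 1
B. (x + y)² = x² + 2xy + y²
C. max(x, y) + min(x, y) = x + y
A

Evaluating each claim at the given values:
A. LHS = 1/4, RHS = -3/4 → fails here (LHS ≠ RHS)
B. LHS = 25, RHS = 25 → holds here (LHS = RHS)
C. LHS = 5, RHS = 5 → holds here (LHS = RHS)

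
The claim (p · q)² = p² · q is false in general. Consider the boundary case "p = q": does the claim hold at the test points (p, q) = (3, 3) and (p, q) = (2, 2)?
No, fails at both test points

At (3, 3): LHS = 81 ≠ RHS = 27
At (2, 2): LHS = 16 ≠ RHS = 8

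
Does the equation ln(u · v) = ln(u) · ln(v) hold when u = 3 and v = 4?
Fails

Substituting u = 3, v = 4:

LHS = ln(3 · 4) = ln(12) ≈ 2.485
RHS = ln(3) · ln(4) ≈ 1.523

LHS ≠ RHS, so the equation does not hold at this point.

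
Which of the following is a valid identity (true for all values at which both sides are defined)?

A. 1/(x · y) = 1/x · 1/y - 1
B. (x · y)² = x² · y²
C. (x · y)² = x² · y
A: fails at (4, 4) — LHS = 1/16, RHS = -15/16.
B: holds — e.g. at (3, 5), both sides equal 225.
C: fails at (3, 5) — LHS = 225, RHS = 45.

Answer: B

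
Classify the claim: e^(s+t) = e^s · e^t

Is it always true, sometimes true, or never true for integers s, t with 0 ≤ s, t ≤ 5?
The identity holds for every pair in the range. For instance at (s, t) = (2, 0): both sides equal e^2 ≈ 7.389.

Answer: Always true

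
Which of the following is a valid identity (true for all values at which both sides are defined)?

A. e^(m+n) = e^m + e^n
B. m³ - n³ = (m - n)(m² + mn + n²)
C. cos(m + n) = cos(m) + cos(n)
A: fails at (2, 4) — LHS = e^6 ≈ 403.4, RHS = e^2 + e^4 ≈ 61.99.
B: holds — e.g. at (5, 8), both sides equal -387.
C: fails at (3, 3) — LHS = cos(6) ≈ 0.9602, RHS = 2·cos(3) ≈ -1.98.

Answer: B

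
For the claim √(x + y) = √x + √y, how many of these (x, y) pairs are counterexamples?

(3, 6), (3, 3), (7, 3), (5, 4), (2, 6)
Testing each pair:
(3, 6): LHS = 3, RHS = √(3) + √(6) ≈ 4.182 → counterexample
(3, 3): LHS = √(6) ≈ 2.449, RHS = 2·√(3) ≈ 3.464 → counterexample
(7, 3): LHS = √(10) ≈ 3.162, RHS = √(3) + √(7) ≈ 4.378 → counterexample
(5, 4): LHS = 3, RHS = 2 + √(5) ≈ 4.236 → counterexample
(2, 6): LHS = 2·√(2) ≈ 2.828, RHS = √(2) + √(6) ≈ 3.864 → counterexample

That makes 5 counterexamples.

Answer: 5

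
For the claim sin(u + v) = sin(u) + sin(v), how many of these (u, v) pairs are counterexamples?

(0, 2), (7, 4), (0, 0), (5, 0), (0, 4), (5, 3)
Testing each pair:
(0, 2): LHS = sin(2) ≈ 0.9093, RHS = sin(2) ≈ 0.9093 → satisfies claim
(7, 4): LHS = sin(11) ≈ -1, RHS = sin(4) + sin(7) ≈ -0.09982 → counterexample
(0, 0): LHS = 0, RHS = 0 → satisfies claim
(5, 0): LHS = sin(5) ≈ -0.9589, RHS = sin(5) ≈ -0.9589 → satisfies claim
(0, 4): LHS = sin(4) ≈ -0.7568, RHS = sin(4) ≈ -0.7568 → satisfies claim
(5, 3): LHS = sin(8) ≈ 0.9894, RHS = sin(5) + sin(3) ≈ -0.8178 → counterexample

That makes 2 counterexamples.

Answer: 2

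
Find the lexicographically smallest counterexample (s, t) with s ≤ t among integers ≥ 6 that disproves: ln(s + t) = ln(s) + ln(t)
Substituting (6, 6) into the claim:
LHS = ln(6 + 6) = ln(12) ≈ 2.485
RHS = ln(6) + ln(6) = 2·ln(6) ≈ 3.584

Since LHS ≠ RHS, this pair disproves the claim, and no lexicographically smaller pair (s ≤ t, integers ≥ 6) does.

For instance (8, 11) is also a counterexample (LHS = ln(19) ≈ 2.944, RHS = ln(8) + ln(11) ≈ 4.477), but it's lexicographically larger.

Answer: (s, t) = (6, 6)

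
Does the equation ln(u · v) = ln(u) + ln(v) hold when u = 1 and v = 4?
Substituting u = 1, v = 4:

LHS = ln(1 · 4) = ln(4) ≈ 1.386
RHS = ln(1) + ln(4) = ln(4) ≈ 1.386

LHS = RHS, so the equation holds at this point.

Answer: Holds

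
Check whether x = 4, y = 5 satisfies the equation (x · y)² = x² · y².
Holds

Substituting x = 4, y = 5:

LHS = (4 · 5)² = 400
RHS = 4² · 5² = 400

LHS = RHS, so the equation holds at this point.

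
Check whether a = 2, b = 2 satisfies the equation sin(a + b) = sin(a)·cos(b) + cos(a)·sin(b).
Substituting a = 2, b = 2:

LHS = sin(2 + 2) = sin(4) ≈ -0.7568
RHS = sin(2)·cos(2) + cos(2)·sin(2) = 2·sin(2)·cos(2) ≈ -0.7568

LHS = RHS, so the equation holds at this point.

Answer: Holds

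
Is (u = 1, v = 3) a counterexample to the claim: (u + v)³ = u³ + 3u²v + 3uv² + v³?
Substituting u = 1, v = 3:
LHS = (1 + 3)³ = 64
RHS = 1³ + 3·1²·3 + 3·1·3² + 3³ = 64

The sides agree, so this pair does not disprove the claim.

Answer: No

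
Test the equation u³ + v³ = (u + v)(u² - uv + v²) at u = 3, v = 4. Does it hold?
Holds

Substituting u = 3, v = 4:

LHS = 3³ + 4³ = 91
RHS = (3 + 4)(3² - 3·4 + 4²) = 91

LHS = RHS, so the equation holds at this point.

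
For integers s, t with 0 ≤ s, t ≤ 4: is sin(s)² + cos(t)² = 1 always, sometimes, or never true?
It holds at (s, t) = (0, 0) (both sides equal 1), but fails at (s, t) = (4, 3) (LHS = sin(4)² + cos(3)² ≈ 1.553, RHS = 1).

Answer: Sometimes true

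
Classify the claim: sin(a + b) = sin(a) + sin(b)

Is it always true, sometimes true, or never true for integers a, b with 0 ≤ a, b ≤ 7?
Sometimes true

It holds at (a, b) = (0, 4) (both sides equal sin(4) ≈ -0.7568), but fails at (a, b) = (7, 6) (LHS = sin(13) ≈ 0.4202, RHS = sin(6) + sin(7) ≈ 0.3776).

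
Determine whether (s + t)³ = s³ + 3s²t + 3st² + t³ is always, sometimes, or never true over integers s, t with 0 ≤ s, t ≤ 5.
The identity holds for every pair in the range. For instance at (s, t) = (0, 3): both sides equal 27.

Answer: Always true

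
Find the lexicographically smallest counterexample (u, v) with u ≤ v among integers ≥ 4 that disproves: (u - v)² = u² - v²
(u, v) = (4, 5)

At (4, 4): both sides equal 0, so it holds there.

Substituting (4, 5) into the claim:
LHS = (4 - 5)² = 1
RHS = 4² - 5² = -9

Since LHS ≠ RHS, this pair disproves the claim, and no lexicographically smaller pair (u ≤ v, integers ≥ 4) does.

For instance (4, 10) is also a counterexample (LHS = 36, RHS = -84), but it's lexicographically larger.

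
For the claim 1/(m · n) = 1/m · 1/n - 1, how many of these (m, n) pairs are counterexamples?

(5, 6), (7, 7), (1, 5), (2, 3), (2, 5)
Testing each pair:
(5, 6): LHS = 1/30, RHS = -29/30 → counterexample
(7, 7): LHS = 1/49, RHS = -48/49 → counterexample
(1, 5): LHS = 1/5, RHS = -4/5 → counterexample
(2, 3): LHS = 1/6, RHS = -5/6 → counterexample
(2, 5): LHS = 1/10, RHS = -9/10 → counterexample

That makes 5 counterexamples.

Answer: 5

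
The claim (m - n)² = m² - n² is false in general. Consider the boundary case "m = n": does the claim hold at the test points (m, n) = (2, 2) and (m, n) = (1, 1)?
Yes, holds at both test points

At (2, 2): LHS = 0, RHS = 0 → equal
At (1, 1): LHS = 0, RHS = 0 → equal

So the claim does hold at both of these boundary points, even though it is not an identity.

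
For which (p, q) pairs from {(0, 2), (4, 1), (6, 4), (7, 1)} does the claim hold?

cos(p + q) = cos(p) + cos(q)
Testing each pair:
(0, 2): LHS = cos(2) ≈ -0.4161, RHS = cos(2) + 1 ≈ 0.5839 → fails
(4, 1): LHS = cos(5) ≈ 0.2837, RHS = cos(4) + cos(1) ≈ -0.1133 → fails
(6, 4): LHS = cos(10) ≈ -0.8391, RHS = cos(4) + cos(6) ≈ 0.3065 → fails
(7, 1): LHS = cos(8) ≈ -0.1455, RHS = cos(1) + cos(7) ≈ 1.294 → fails

No pair satisfies the claim.

Answer: None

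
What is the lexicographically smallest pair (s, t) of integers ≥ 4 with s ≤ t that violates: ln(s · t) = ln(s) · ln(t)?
Substituting (4, 4) into the claim:
LHS = ln(4 · 4) = ln(16) ≈ 2.773
RHS = ln(4) · ln(4) = ln(4)² ≈ 1.922

Since LHS ≠ RHS, this pair disproves the claim, and no lexicographically smaller pair (s ≤ t, integers ≥ 4) does.

For instance (7, 9) is also a counterexample (LHS = ln(63) ≈ 4.143, RHS = ln(7)·ln(9) ≈ 4.276), but it's lexicographically larger.

Answer: (s, t) = (4, 4)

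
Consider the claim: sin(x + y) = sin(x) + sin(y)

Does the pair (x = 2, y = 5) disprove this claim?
Yes

Substituting x = 2, y = 5:
LHS = sin(2 + 5) = sin(7) ≈ 0.657
RHS = sin(2) + sin(5) ≈ -0.04963

Since LHS ≠ RHS, this pair disproves the claim.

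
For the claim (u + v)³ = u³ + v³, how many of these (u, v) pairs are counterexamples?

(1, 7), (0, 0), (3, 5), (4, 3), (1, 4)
4

Testing each pair:
(1, 7): LHS = 512, RHS = 344 → counterexample
(0, 0): LHS = 0, RHS = 0 → satisfies claim
(3, 5): LHS = 512, RHS = 152 → counterexample
(4, 3): LHS = 343, RHS = 91 → counterexample
(1, 4): LHS = 125, RHS = 65 → counterexample

That makes 4 counterexamples.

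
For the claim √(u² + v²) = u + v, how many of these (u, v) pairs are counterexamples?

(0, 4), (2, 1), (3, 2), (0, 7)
Testing each pair:
(0, 4): LHS = 4, RHS = 4 → satisfies claim
(2, 1): LHS = √(5) ≈ 2.236, RHS = 3 → counterexample
(3, 2): LHS = √(13) ≈ 3.606, RHS = 5 → counterexample
(0, 7): LHS = 7, RHS = 7 → satisfies claim

That makes 2 counterexamples.

Answer: 2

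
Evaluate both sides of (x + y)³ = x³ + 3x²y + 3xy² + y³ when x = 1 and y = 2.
LHS = (1 + 2)³ = 27
RHS = 1³ + 3·1²·2 + 3·1·2² + 2³ = 27

LHS = RHS: the two sides agree.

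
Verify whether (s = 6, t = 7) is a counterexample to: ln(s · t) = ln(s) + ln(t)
No

Substituting s = 6, t = 7:
LHS = ln(6 · 7) = ln(42) ≈ 3.738
RHS = ln(6) + ln(7) ≈ 3.738

The sides agree, so this pair does not disprove the claim.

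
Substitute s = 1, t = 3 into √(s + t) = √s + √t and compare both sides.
LHS = √(1 + 3) = 2
RHS = √1 + √3 = 1 + √(3) ≈ 2.732

LHS ≠ RHS (they differ by about 0.7321), so the equation does not hold here.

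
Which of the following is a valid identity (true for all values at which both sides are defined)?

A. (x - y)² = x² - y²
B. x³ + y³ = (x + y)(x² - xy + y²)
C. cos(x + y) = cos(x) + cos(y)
A: fails at (3, 4) — LHS = 1, RHS = -7.
B: holds — e.g. at (1, 4), both sides equal 65.
C: fails at (5, 8) — LHS = cos(13) ≈ 0.9074, RHS = cos(8) + cos(5) ≈ 0.1382.

Answer: B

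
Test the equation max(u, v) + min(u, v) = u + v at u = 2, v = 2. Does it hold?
Substituting u = 2, v = 2:

LHS = max(2, 2) + min(2, 2) = 4
RHS = 2 + 2 = 4

LHS = RHS, so the equation holds at this point.

Answer: Holds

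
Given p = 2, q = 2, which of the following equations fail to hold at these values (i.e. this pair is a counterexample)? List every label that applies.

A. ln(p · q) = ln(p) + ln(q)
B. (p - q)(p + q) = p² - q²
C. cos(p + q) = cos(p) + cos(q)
Evaluating each claim at the given values:
A. LHS = ln(4) ≈ 1.386, RHS = 2·ln(2) ≈ 1.386 → holds here (LHS = RHS)
B. LHS = 0, RHS = 0 → holds here (LHS = RHS)
C. LHS = cos(4) ≈ -0.6536, RHS = 2·cos(2) ≈ -0.8323 → fails here (LHS ≠ RHS)

Answer: C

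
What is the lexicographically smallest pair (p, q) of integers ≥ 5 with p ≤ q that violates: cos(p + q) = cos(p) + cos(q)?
(p, q) = (5, 5)

Substituting (5, 5) into the claim:
LHS = cos(5 + 5) = cos(10) ≈ -0.8391
RHS = cos(5) + cos(5) = 2·cos(5) ≈ 0.5673

Since LHS ≠ RHS, this pair disproves the claim, and no lexicographically smaller pair (p ≤ q, integers ≥ 5) does.

For instance (11, 12) is also a counterexample (LHS = cos(23) ≈ -0.5328, RHS = cos(11) + cos(12) ≈ 0.8483), but it's lexicographically larger.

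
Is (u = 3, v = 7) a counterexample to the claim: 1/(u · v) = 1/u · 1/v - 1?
Substituting u = 3, v = 7:
LHS = 1/(3 · 7) = 1/21
RHS = 1/3 · 1/7 - 1 = -20/21

Since LHS ≠ RHS, this pair disproves the claim.

Answer: Yes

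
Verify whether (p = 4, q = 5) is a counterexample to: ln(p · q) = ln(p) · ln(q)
Yes

Substituting p = 4, q = 5:
LHS = ln(4 · 5) = ln(20) ≈ 2.996
RHS = ln(4) · ln(5) ≈ 2.231

Since LHS ≠ RHS, this pair disproves the claim.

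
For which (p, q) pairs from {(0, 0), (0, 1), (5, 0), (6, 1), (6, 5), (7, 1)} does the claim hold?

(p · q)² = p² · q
(0, 0), (0, 1), (5, 0), (6, 1), (7, 1)

Testing each pair:
(0, 0): LHS = 0, RHS = 0 → holds
(0, 1): LHS = 0, RHS = 0 → holds
(5, 0): LHS = 0, RHS = 0 → holds
(6, 1): LHS = 36, RHS = 36 → holds
(6, 5): LHS = 900, RHS = 180 → fails
(7, 1): LHS = 49, RHS = 49 → holds

5 of 6 pairs satisfy the claim.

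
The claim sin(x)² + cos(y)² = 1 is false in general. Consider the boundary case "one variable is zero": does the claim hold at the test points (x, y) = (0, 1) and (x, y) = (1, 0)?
No, fails at both test points

At (0, 1): LHS = cos(1)² ≈ 0.2919 ≠ RHS = 1
At (1, 0): LHS = sin(1)² + 1 ≈ 1.708 ≠ RHS = 1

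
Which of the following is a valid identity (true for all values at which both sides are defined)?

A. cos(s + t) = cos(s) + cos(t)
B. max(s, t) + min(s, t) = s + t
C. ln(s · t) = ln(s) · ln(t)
A: fails at (3, 7) — LHS = cos(10) ≈ -0.8391, RHS = cos(3) + cos(7) ≈ -0.2361.
B: holds — e.g. at (0, 1), both sides equal 1.
C: fails at (1, 3) — LHS = ln(3) ≈ 1.099, RHS = 0.

Answer: B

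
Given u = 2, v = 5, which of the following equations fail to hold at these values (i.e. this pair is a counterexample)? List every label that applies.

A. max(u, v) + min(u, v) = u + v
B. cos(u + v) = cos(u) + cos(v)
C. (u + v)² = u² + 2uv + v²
B

Evaluating each claim at the given values:
A. LHS = 7, RHS = 7 → holds here (LHS = RHS)
B. LHS = cos(7) ≈ 0.7539, RHS = cos(2) + cos(5) ≈ -0.1325 → fails here (LHS ≠ RHS)
C. LHS = 49, RHS = 49 → holds here (LHS = RHS)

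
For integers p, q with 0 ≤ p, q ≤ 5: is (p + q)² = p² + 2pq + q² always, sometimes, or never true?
The identity holds for every pair in the range. For instance at (p, q) = (0, 5): both sides equal 25.

Answer: Always true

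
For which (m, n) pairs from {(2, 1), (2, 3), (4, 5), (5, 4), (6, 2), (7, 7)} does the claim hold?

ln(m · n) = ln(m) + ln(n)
All pairs

Testing each pair:
(2, 1): LHS = ln(2) ≈ 0.6931, RHS = ln(2) ≈ 0.6931 → holds
(2, 3): LHS = ln(6) ≈ 1.792, RHS = ln(2) + ln(3) ≈ 1.792 → holds
(4, 5): LHS = ln(20) ≈ 2.996, RHS = ln(4) + ln(5) ≈ 2.996 → holds
(5, 4): LHS = ln(20) ≈ 2.996, RHS = ln(4) + ln(5) ≈ 2.996 → holds
(6, 2): LHS = ln(12) ≈ 2.485, RHS = ln(2) + ln(6) ≈ 2.485 → holds
(7, 7): LHS = ln(49) ≈ 3.892, RHS = 2·ln(7) ≈ 3.892 → holds

Every pair satisfies the claim.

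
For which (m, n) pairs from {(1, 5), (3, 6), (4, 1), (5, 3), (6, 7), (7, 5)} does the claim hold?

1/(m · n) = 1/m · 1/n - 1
None

Testing each pair:
(1, 5): LHS = 1/5, RHS = -4/5 → fails
(3, 6): LHS = 1/18, RHS = -17/18 → fails
(4, 1): LHS = 1/4, RHS = -3/4 → fails
(5, 3): LHS = 1/15, RHS = -14/15 → fails
(6, 7): LHS = 1/42, RHS = -41/42 → fails
(7, 5): LHS = 1/35, RHS = -34/35 → fails

No pair satisfies the claim.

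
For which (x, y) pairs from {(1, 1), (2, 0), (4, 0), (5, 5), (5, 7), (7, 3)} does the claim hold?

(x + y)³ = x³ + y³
(2, 0), (4, 0)

Testing each pair:
(1, 1): LHS = 8, RHS = 2 → fails
(2, 0): LHS = 8, RHS = 8 → holds
(4, 0): LHS = 64, RHS = 64 → holds
(5, 5): LHS = 1000, RHS = 250 → fails
(5, 7): LHS = 1728, RHS = 468 → fails
(7, 3): LHS = 1000, RHS = 370 → fails

2 of 6 pairs satisfy the claim.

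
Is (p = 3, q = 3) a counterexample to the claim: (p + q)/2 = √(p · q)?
No

Substituting p = 3, q = 3:
LHS = (3 + 3)/2 = 3
RHS = √(3 · 3) = 3

The sides agree, so this pair does not disprove the claim.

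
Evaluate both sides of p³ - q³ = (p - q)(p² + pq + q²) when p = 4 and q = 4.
LHS = 4³ - 4³ = 0
RHS = (4 - 4)(4² + 4·4 + 4²) = 0

LHS = RHS: the two sides agree.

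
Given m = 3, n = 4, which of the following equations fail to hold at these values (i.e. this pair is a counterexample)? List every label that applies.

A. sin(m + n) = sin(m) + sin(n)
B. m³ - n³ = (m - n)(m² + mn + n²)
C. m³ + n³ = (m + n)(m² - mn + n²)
A

Evaluating each claim at the given values:
A. LHS = sin(7) ≈ 0.657, RHS = sin(4) + sin(3) ≈ -0.6157 → fails here (LHS ≠ RHS)
B. LHS = -37, RHS = -37 → holds here (LHS = RHS)
C. LHS = 91, RHS = 91 → holds here (LHS = RHS)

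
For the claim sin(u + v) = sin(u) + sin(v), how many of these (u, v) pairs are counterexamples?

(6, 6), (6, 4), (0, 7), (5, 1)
3

Testing each pair:
(6, 6): LHS = sin(12) ≈ -0.5366, RHS = 2·sin(6) ≈ -0.5588 → counterexample
(6, 4): LHS = sin(10) ≈ -0.544, RHS = sin(4) + sin(6) ≈ -1.036 → counterexample
(0, 7): LHS = sin(7) ≈ 0.657, RHS = sin(7) ≈ 0.657 → satisfies claim
(5, 1): LHS = sin(6) ≈ -0.2794, RHS = sin(5) + sin(1) ≈ -0.1175 → counterexample

That makes 3 counterexamples.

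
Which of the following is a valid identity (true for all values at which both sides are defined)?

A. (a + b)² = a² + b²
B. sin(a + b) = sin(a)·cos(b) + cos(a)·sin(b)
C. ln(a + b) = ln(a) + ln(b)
A: fails at (5, 5) — LHS = 100, RHS = 50.
B: holds — e.g. at (1, 2), both sides equal sin(3) ≈ 0.1411.
C: fails at (5, 5) — LHS = ln(10) ≈ 2.303, RHS = 2·ln(5) ≈ 3.219.

Answer: B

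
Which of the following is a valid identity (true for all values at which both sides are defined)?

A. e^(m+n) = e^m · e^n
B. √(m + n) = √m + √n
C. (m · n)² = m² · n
A: holds — e.g. at (2, 2), both sides equal e^4 ≈ 54.6.
B: fails at (2, 4) — LHS = √(6) ≈ 2.449, RHS = √(2) + 2 ≈ 3.414.
C: fails at (1, 4) — LHS = 16, RHS = 4.

Answer: A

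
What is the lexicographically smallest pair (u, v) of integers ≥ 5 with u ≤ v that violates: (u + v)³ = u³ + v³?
Substituting (5, 5) into the claim:
LHS = (5 + 5)³ = 1000
RHS = 5³ + 5³ = 250

Since LHS ≠ RHS, this pair disproves the claim, and no lexicographically smaller pair (u ≤ v, integers ≥ 5) does.

For instance (5, 7) is also a counterexample (LHS = 1728, RHS = 468), but it's lexicographically larger.

Answer: (u, v) = (5, 5)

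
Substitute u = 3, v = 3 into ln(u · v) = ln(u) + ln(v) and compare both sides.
LHS = ln(3 · 3) = ln(9) ≈ 2.197
RHS = ln(3) + ln(3) = 2·ln(3) ≈ 2.197

LHS = RHS: the two sides agree.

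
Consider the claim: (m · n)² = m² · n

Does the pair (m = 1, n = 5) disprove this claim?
Substituting m = 1, n = 5:
LHS = (1 · 5)² = 25
RHS = 1² · 5 = 5

Since LHS ≠ RHS, this pair disproves the claim.

Answer: Yes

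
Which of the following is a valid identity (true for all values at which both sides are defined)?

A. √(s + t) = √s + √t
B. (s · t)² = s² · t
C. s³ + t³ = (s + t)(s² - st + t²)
C

A: fails at (4, 6) — LHS = √(10) ≈ 3.162, RHS = 2 + √(6) ≈ 4.449.
B: fails at (2, 5) — LHS = 100, RHS = 20.
C: holds — e.g. at (1, 1), both sides equal 2.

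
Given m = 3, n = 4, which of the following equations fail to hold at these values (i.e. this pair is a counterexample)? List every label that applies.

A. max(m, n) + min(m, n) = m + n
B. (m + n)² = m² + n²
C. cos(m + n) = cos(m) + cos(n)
Evaluating each claim at the given values:
A. LHS = 7, RHS = 7 → holds here (LHS = RHS)
B. LHS = 49, RHS = 25 → fails here (LHS ≠ RHS)
C. LHS = cos(7) ≈ 0.7539, RHS = cos(3) + cos(4) ≈ -1.644 → fails here (LHS ≠ RHS)

Answer: B, C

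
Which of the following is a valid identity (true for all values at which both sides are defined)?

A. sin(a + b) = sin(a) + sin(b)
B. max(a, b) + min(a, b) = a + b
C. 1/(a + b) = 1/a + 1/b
B

A: fails at (4, 4) — LHS = sin(8) ≈ 0.9894, RHS = 2·sin(4) ≈ -1.514.
B: holds — e.g. at (5, 5), both sides equal 10.
C: fails at (4, 5) — LHS = 1/9, RHS = 9/20.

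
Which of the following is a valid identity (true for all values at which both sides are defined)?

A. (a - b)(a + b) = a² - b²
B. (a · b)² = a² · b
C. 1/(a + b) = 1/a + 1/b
A

A: holds — e.g. at (5, 5), both sides equal 0.
B: fails at (4, 6) — LHS = 576, RHS = 96.
C: fails at (1, 4) — LHS = 1/5, RHS = 5/4.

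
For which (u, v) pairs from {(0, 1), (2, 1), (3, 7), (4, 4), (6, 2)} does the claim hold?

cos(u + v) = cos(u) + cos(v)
None

Testing each pair:
(0, 1): LHS = cos(1) ≈ 0.5403, RHS = cos(1) + 1 ≈ 1.54 → fails
(2, 1): LHS = cos(3) ≈ -0.99, RHS = cos(2) + cos(1) ≈ 0.1242 → fails
(3, 7): LHS = cos(10) ≈ -0.8391, RHS = cos(3) + cos(7) ≈ -0.2361 → fails
(4, 4): LHS = cos(8) ≈ -0.1455, RHS = 2·cos(4) ≈ -1.307 → fails
(6, 2): LHS = cos(8) ≈ -0.1455, RHS = cos(2) + cos(6) ≈ 0.544 → fails

No pair satisfies the claim.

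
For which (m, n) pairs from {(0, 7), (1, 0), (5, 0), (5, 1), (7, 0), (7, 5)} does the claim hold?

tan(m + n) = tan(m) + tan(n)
Testing each pair:
(0, 7): LHS = tan(7) ≈ 0.8714, RHS = tan(7) ≈ 0.8714 → holds
(1, 0): LHS = tan(1) ≈ 1.557, RHS = tan(1) ≈ 1.557 → holds
(5, 0): LHS = tan(5) ≈ -3.381, RHS = tan(5) ≈ -3.381 → holds
(5, 1): LHS = tan(6) ≈ -0.291, RHS = tan(5) + tan(1) ≈ -1.823 → fails
(7, 0): LHS = tan(7) ≈ 0.8714, RHS = tan(7) ≈ 0.8714 → holds
(7, 5): LHS = tan(12) ≈ -0.6359, RHS = tan(5) + tan(7) ≈ -2.509 → fails

4 of 6 pairs satisfy the claim.

Answer: (0, 7), (1, 0), (5, 0), (7, 0)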